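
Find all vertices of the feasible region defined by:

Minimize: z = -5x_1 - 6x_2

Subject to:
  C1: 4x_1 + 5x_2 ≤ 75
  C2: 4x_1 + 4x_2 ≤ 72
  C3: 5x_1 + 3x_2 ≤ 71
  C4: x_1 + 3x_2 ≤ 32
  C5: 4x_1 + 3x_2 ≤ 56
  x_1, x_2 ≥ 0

(0, 0), (14, 0), (8, 8), (0, 10.67)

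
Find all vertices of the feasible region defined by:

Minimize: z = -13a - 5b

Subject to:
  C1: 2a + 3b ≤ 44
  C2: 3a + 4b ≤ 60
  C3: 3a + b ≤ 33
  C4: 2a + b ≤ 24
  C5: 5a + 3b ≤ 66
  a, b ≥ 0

(0, 0), (11, 0), (9, 6), (7.2, 9.6), (4, 12), (0, 14.67)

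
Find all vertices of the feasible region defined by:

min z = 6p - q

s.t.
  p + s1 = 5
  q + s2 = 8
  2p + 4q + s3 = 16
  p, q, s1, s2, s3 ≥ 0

(0, 0), (5, 0), (5, 1.5), (0, 4)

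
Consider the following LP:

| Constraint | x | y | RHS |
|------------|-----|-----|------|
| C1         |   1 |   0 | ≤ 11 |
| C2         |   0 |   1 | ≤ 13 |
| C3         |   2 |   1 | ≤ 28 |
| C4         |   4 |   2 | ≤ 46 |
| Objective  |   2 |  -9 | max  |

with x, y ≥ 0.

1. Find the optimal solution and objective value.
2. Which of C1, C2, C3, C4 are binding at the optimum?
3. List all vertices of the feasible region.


1. x = 11, y = 0, z = 22
2. C1
3. (0, 0), (11, 0), (11, 1), (5, 13), (0, 13)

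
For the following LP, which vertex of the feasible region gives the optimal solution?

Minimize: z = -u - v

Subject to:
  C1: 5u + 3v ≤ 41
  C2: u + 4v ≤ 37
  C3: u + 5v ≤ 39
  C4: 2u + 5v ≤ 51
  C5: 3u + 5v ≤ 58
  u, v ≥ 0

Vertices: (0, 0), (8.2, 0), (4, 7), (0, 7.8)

Evaluate the objective at each vertex of the feasible region:
  z(0, 0) = 0
  z(8.2, 0) = -8.2
  z(4, 7) = -11  ←
  z(0, 7.8) = -7.8
The minimum is at u = 4, v = 7.

(4, 7)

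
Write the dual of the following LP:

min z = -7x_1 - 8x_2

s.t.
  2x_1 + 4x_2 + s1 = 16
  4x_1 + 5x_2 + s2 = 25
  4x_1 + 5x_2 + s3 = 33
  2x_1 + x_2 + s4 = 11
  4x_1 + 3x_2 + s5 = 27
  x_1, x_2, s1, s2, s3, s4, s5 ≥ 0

Primal min cᵀx s.t. Ax ≤ b, x ≥ 0  →  Dual max −bᵀy s.t. Aᵀy ≥ −c, y ≥ 0.

Maximize: z = -16y1 - 25y2 - 33y3 - 11y4 - 27y5

Subject to:
  2y1 + 4y2 + 4y3 + 2y4 + 4y5 ≥ 7
  4y1 + 5y2 + 5y3 + y4 + 3y5 ≥ 8
  y1, y2, y3, y4, y5 ≥ 0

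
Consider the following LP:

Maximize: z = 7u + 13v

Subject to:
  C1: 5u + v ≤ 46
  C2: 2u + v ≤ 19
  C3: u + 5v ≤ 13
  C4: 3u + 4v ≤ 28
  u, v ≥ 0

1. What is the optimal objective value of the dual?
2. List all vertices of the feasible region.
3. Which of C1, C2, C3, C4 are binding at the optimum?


1. 69
2. (0, 0), (9.2, 0), (9.176, 0.1176), (8, 1), (0, 2.6)
3. C3, C4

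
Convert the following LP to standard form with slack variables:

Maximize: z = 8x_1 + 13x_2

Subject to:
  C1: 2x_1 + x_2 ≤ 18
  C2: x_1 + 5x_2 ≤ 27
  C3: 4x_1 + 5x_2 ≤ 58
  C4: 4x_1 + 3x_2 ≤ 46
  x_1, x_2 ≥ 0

max z = 8x_1 + 13x_2

s.t.
  2x_1 + x_2 + s1 = 18
  x_1 + 5x_2 + s2 = 27
  4x_1 + 5x_2 + s3 = 58
  4x_1 + 3x_2 + s4 = 46
  x_1, x_2, s1, s2, s3, s4 ≥ 0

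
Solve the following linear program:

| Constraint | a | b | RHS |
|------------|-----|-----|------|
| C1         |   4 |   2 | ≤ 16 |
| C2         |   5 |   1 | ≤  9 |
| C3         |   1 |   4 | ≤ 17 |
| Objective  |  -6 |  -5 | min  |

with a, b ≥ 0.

Evaluate the objective at each vertex of the feasible region:
  z(0, 0) = 0
  z(1.8, 0) = -10.8
  z(1, 4) = -26  ←
  z(0, 4.25) = -21.25
The minimum is at a = 1, b = 4.

a = 1, b = 4, z = -26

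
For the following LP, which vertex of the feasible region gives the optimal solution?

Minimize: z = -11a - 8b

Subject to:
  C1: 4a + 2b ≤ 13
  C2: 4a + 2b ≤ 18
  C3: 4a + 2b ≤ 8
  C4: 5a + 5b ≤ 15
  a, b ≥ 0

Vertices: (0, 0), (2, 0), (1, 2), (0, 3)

Evaluate the objective at each vertex of the feasible region:
  z(0, 0) = 0
  z(2, 0) = -22
  z(1, 2) = -27  ←
  z(0, 3) = -24
The minimum is at a = 1, b = 2.

(1, 2)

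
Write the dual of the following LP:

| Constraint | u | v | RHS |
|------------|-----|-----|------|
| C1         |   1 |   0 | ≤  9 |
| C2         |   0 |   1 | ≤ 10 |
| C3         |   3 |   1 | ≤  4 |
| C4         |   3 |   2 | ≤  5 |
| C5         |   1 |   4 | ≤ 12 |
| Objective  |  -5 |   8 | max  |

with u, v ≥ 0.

Primal max cᵀx s.t. Ax ≤ b, x ≥ 0  →  Dual min bᵀy s.t. Aᵀy ≥ c, y ≥ 0.

Minimize: z = 9y1 + 10y2 + 4y3 + 5y4 + 12y5

Subject to:
  y1 + 3y3 + 3y4 + y5 ≥ -5
  y2 + y3 + 2y4 + 4y5 ≥ 8
  y1, y2, y3, y4, y5 ≥ 0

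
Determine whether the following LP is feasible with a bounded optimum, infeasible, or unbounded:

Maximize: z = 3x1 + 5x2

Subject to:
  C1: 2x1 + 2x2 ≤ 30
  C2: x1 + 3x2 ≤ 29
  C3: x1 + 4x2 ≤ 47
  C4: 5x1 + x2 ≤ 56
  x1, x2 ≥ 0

Feasible with a bounded optimal solution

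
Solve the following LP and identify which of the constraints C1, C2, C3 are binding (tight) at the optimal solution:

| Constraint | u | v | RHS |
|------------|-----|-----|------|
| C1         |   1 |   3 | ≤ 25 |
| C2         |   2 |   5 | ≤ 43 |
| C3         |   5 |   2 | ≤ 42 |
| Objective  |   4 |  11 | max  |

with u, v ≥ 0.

At u = 4, v = 7, compute slack b - a·x for each constraint:
  C1: 25 − 25 = 0  (binding)
  C2: 43 − 43 = 0  (binding)
  C3: 42 − 34 = 8  (slack)

Optimal: u = 4, v = 7
Binding: C1, C2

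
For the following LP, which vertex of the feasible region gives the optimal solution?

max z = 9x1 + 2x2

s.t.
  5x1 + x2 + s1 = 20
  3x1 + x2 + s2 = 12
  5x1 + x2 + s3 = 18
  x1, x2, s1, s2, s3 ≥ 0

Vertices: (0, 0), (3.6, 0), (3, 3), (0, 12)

Evaluate the objective at each vertex of the feasible region:
  z(0, 0) = 0
  z(3.6, 0) = 32.4
  z(3, 3) = 33  ←
  z(0, 12) = 24
The maximum is at x1 = 3, x2 = 3.

(3, 3)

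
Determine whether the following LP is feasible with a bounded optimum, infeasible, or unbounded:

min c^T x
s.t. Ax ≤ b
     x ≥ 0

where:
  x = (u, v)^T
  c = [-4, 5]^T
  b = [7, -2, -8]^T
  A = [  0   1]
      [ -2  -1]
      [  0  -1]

Infeasible (no feasible solution exists)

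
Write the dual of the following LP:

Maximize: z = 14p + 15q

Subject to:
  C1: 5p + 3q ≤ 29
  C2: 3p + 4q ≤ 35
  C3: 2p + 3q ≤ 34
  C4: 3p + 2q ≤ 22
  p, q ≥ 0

Primal max cᵀx s.t. Ax ≤ b, x ≥ 0  →  Dual min bᵀy s.t. Aᵀy ≥ c, y ≥ 0.

Minimize: z = 29y1 + 35y2 + 34y3 + 22y4

Subject to:
  5y1 + 3y2 + 2y3 + 3y4 ≥ 14
  3y1 + 4y2 + 3y3 + 2y4 ≥ 15
  y1, y2, y3, y4 ≥ 0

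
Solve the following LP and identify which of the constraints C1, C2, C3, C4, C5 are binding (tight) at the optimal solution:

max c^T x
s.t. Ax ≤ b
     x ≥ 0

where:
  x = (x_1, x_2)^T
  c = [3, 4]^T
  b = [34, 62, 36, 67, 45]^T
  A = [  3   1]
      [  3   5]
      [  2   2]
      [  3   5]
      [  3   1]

At x_1 = 9, x_2 = 7, compute slack b - a·x for each constraint:
  C1: 34 − 34 = 0  (binding)
  C2: 62 − 62 = 0  (binding)
  C3: 36 − 32 = 4  (slack)
  C4: 67 − 62 = 5  (slack)
  C5: 45 − 34 = 11  (slack)

Optimal: x_1 = 9, x_2 = 7
Binding: C1, C2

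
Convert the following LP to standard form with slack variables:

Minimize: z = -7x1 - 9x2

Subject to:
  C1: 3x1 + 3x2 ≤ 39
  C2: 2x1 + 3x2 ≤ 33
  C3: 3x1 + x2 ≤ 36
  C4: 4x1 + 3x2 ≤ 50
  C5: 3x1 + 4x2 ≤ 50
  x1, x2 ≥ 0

min z = -7x1 - 9x2

s.t.
  3x1 + 3x2 + s1 = 39
  2x1 + 3x2 + s2 = 33
  3x1 + x2 + s3 = 36
  4x1 + 3x2 + s4 = 50
  3x1 + 4x2 + s5 = 50
  x1, x2, s1, s2, s3, s4, s5 ≥ 0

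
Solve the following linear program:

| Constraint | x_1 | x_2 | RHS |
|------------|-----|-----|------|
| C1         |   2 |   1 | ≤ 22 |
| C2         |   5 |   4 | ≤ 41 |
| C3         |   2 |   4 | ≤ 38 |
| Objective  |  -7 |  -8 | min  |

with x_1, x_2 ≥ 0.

Evaluate the objective at each vertex of the feasible region:
  z(0, 0) = 0
  z(8.2, 0) = -57.4
  z(1, 9) = -79  ←
  z(0, 9.5) = -76
The minimum is at x_1 = 1, x_2 = 9.

x_1 = 1, x_2 = 9, z = -79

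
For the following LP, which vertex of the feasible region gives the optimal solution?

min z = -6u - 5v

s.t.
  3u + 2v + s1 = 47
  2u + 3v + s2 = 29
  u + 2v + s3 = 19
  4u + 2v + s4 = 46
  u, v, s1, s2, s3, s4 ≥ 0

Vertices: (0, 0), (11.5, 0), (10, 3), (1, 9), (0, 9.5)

Evaluate the objective at each vertex of the feasible region:
  z(0, 0) = 0
  z(11.5, 0) = -69
  z(10, 3) = -75  ←
  z(1, 9) = -51
  z(0, 9.5) = -47.5
The minimum is at u = 10, v = 3.

(10, 3)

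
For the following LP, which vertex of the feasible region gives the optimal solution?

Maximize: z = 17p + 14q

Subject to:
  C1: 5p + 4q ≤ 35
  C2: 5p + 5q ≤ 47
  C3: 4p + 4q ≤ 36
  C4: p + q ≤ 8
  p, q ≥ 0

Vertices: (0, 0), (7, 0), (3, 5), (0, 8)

Evaluate the objective at each vertex of the feasible region:
  z(0, 0) = 0
  z(7, 0) = 119
  z(3, 5) = 121  ←
  z(0, 8) = 112
The maximum is at p = 3, q = 5.

(3, 5)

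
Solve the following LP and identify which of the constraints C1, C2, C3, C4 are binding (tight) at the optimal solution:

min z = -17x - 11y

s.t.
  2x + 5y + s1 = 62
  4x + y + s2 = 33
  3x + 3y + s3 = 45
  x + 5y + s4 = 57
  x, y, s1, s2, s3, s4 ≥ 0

At x = 6, y = 9, compute slack b - a·x for each constraint:
  C1: 62 − 57 = 5  (slack)
  C2: 33 − 33 = 0  (binding)
  C3: 45 − 45 = 0  (binding)
  C4: 57 − 51 = 6  (slack)

Optimal: x = 6, y = 9
Binding: C2, C3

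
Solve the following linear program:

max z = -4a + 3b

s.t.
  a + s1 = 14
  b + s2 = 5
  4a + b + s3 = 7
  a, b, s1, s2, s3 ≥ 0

Evaluate the objective at each vertex of the feasible region:
  z(0, 0) = 0
  z(1.75, 0) = -7
  z(0.5, 5) = 13
  z(0, 5) = 15  ←
The maximum is at a = 0, b = 5.

a = 0, b = 5, z = 15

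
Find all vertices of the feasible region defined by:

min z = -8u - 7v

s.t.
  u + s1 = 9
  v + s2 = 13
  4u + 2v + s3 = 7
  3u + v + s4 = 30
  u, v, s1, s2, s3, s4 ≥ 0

(0, 0), (1.75, 0), (0, 3.5)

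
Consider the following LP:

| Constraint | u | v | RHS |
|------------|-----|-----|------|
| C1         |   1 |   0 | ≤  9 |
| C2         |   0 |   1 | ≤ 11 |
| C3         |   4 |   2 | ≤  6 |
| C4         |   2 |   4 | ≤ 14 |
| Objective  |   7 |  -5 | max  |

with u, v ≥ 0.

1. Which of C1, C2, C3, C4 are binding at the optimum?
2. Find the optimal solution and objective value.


1. C3
2. u = 1.5, v = 0, z = 10.5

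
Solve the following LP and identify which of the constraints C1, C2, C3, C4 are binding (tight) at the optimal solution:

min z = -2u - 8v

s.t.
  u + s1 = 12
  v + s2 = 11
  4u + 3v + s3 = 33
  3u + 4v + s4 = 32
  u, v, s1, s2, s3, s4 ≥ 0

At u = 0, v = 8, compute slack b - a·x for each constraint:
  C1: 12 − 0 = 12  (slack)
  C2: 11 − 8 = 3  (slack)
  C3: 33 − 24 = 9  (slack)
  C4: 32 − 32 = 0  (binding)

Optimal: u = 0, v = 8
Binding: C4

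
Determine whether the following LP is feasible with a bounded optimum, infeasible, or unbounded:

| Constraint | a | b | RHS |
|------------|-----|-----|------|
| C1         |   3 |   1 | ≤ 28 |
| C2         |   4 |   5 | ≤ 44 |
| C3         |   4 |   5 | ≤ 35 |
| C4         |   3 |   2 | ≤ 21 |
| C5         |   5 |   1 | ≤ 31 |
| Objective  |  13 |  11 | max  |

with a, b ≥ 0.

Feasible with a bounded optimal solution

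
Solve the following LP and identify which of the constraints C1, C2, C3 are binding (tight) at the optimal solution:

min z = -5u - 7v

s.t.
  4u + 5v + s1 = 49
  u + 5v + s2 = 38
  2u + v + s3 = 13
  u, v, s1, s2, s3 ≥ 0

At u = 3, v = 7, compute slack b - a·x for each constraint:
  C1: 49 − 47 = 2  (slack)
  C2: 38 − 38 = 0  (binding)
  C3: 13 − 13 = 0  (binding)

Optimal: u = 3, v = 7
Binding: C2, C3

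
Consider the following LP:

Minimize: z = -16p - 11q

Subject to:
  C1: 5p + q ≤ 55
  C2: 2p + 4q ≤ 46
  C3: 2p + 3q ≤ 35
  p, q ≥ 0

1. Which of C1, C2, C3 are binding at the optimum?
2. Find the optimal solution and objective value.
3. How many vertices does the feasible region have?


1. C1, C3
2. p = 10, q = 5, z = -215
3. 5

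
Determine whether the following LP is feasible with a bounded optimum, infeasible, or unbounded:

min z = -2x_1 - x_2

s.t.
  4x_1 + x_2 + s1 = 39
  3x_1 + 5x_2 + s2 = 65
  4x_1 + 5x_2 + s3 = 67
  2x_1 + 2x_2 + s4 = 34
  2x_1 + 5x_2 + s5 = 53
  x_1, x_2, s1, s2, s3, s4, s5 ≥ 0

Feasible with a bounded optimal solution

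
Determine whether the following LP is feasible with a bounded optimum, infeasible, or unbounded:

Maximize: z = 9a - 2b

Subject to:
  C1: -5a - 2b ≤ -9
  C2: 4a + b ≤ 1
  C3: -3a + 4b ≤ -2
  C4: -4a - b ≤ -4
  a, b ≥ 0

Infeasible (no feasible solution exists)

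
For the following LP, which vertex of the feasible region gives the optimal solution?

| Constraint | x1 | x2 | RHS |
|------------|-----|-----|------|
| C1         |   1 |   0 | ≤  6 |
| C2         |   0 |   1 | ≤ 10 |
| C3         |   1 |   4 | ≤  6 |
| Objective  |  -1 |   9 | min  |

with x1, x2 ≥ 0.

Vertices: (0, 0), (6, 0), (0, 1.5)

Evaluate the objective at each vertex of the feasible region:
  z(0, 0) = 0
  z(6, 0) = -6  ←
  z(0, 1.5) = 13.5
The minimum is at x1 = 6, x2 = 0.

(6, 0)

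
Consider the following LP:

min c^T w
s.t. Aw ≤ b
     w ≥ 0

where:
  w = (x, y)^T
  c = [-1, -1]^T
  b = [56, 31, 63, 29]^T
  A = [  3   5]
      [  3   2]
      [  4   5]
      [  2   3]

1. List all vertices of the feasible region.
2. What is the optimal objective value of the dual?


1. (0, 0), (10.33, 0), (7, 5), (0, 9.667)
2. -12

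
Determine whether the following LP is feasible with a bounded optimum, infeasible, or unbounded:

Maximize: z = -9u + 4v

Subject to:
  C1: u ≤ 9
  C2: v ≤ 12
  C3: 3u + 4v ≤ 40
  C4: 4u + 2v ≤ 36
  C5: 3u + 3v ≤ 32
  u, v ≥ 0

Feasible with a bounded optimal solution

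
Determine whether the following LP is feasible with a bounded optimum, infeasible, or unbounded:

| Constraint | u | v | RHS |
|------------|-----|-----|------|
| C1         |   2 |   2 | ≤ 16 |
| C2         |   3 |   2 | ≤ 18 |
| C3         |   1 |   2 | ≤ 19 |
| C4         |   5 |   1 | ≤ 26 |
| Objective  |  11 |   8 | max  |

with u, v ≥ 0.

Feasible with a bounded optimal solution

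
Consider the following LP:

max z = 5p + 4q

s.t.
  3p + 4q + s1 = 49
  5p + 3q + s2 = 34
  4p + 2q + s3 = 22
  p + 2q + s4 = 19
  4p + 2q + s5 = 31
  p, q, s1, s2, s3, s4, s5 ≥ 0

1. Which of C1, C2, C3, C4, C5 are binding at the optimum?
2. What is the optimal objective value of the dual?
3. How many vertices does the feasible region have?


1. C3, C4
2. 41
3. 4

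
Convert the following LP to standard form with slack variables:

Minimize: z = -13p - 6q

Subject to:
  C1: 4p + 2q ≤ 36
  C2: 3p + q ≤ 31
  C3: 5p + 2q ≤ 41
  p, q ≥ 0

min z = -13p - 6q

s.t.
  4p + 2q + s1 = 36
  3p + q + s2 = 31
  5p + 2q + s3 = 41
  p, q, s1, s2, s3 ≥ 0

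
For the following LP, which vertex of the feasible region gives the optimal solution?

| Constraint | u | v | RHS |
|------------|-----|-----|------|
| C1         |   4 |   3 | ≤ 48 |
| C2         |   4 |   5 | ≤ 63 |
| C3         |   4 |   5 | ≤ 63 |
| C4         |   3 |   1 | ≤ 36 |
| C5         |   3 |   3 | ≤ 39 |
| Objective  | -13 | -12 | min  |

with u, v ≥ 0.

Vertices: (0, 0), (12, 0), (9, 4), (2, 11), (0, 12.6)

Evaluate the objective at each vertex of the feasible region:
  z(0, 0) = 0
  z(12, 0) = -156
  z(9, 4) = -165  ←
  z(2, 11) = -158
  z(0, 12.6) = -151.2
The minimum is at u = 9, v = 4.

(9, 4)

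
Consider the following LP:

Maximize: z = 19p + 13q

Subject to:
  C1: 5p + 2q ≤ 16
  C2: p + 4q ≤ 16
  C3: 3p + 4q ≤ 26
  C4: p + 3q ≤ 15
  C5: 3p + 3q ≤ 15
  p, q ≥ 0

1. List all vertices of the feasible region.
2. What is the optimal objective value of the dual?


1. (0, 0), (3.2, 0), (2, 3), (1.333, 3.667), (0, 4)
2. 77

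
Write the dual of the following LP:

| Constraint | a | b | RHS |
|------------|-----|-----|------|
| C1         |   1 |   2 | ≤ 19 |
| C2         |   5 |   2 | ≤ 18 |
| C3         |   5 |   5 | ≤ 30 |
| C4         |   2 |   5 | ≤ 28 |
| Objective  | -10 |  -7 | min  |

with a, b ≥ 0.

Primal min cᵀx s.t. Ax ≤ b, x ≥ 0  →  Dual max −bᵀy s.t. Aᵀy ≥ −c, y ≥ 0.

Maximize: z = -19y1 - 18y2 - 30y3 - 28y4

Subject to:
  y1 + 5y2 + 5y3 + 2y4 ≥ 10
  2y1 + 2y2 + 5y3 + 5y4 ≥ 7
  y1, y2, y3, y4 ≥ 0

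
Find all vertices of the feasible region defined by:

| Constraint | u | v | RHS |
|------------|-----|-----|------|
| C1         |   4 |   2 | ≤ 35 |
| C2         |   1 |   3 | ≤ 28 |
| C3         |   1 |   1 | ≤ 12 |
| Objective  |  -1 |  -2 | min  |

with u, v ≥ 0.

(0, 0), (8.75, 0), (5.5, 6.5), (4, 8), (0, 9.333)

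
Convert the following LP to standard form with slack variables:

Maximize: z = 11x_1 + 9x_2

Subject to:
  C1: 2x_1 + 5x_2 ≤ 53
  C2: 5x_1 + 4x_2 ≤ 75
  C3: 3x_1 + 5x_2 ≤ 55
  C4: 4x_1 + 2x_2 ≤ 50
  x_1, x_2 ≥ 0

max z = 11x_1 + 9x_2

s.t.
  2x_1 + 5x_2 + s1 = 53
  5x_1 + 4x_2 + s2 = 75
  3x_1 + 5x_2 + s3 = 55
  4x_1 + 2x_2 + s4 = 50
  x_1, x_2, s1, s2, s3, s4 ≥ 0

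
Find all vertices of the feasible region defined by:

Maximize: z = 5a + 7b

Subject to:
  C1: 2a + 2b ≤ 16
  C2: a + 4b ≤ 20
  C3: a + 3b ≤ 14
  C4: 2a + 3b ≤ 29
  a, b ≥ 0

(0, 0), (8, 0), (5, 3), (0, 4.667)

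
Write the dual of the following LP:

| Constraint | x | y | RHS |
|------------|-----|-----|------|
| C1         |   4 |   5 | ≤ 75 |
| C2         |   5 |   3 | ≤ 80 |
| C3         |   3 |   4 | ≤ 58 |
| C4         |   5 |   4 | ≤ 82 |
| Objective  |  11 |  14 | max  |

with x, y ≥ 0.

Primal max cᵀx s.t. Ax ≤ b, x ≥ 0  →  Dual min bᵀy s.t. Aᵀy ≥ c, y ≥ 0.

Minimize: z = 75y1 + 80y2 + 58y3 + 82y4

Subject to:
  4y1 + 5y2 + 3y3 + 5y4 ≥ 11
  5y1 + 3y2 + 4y3 + 4y4 ≥ 14
  y1, y2, y3, y4 ≥ 0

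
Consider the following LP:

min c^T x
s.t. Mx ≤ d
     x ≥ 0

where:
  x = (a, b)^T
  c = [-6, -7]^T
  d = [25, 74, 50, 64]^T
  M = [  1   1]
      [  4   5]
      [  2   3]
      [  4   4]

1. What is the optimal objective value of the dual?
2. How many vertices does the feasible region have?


1. -106
2. 4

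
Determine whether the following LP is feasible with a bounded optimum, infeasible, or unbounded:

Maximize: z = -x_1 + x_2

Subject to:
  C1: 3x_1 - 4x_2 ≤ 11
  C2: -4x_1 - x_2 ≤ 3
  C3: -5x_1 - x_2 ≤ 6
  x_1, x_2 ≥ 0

Unbounded (objective can increase without bound)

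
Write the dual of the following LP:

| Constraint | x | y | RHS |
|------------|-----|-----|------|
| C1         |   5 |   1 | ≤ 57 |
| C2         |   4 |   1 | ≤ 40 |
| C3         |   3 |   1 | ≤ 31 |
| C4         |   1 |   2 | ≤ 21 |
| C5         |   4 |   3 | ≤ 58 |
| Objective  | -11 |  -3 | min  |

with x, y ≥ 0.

Primal min cᵀx s.t. Ax ≤ b, x ≥ 0  →  Dual max −bᵀy s.t. Aᵀy ≥ −c, y ≥ 0.

Maximize: z = -57y1 - 40y2 - 31y3 - 21y4 - 58y5

Subject to:
  5y1 + 4y2 + 3y3 + y4 + 4y5 ≥ 11
  y1 + y2 + y3 + 2y4 + 3y5 ≥ 3
  y1, y2, y3, y4, y5 ≥ 0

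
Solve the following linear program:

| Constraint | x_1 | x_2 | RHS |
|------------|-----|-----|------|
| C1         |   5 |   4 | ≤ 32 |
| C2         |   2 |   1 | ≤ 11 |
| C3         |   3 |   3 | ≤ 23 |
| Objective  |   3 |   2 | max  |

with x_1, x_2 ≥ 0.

Evaluate the objective at each vertex of the feasible region:
  z(0, 0) = 0
  z(5.5, 0) = 16.5
  z(4, 3) = 18  ←
  z(1.333, 6.333) = 16.67
  z(0, 7.667) = 15.33
The maximum is at x_1 = 4, x_2 = 3.

x_1 = 4, x_2 = 3, z = 18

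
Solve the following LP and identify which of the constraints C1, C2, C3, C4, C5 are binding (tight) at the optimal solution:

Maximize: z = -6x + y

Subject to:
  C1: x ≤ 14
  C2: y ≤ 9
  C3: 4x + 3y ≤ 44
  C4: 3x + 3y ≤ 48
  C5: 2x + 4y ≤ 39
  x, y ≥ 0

At x = 0, y = 9, compute slack b - a·x for each constraint:
  C1: 14 − 0 = 14  (slack)
  C2: 9 − 9 = 0  (binding)
  C3: 44 − 27 = 17  (slack)
  C4: 48 − 27 = 21  (slack)
  C5: 39 − 36 = 3  (slack)

Optimal: x = 0, y = 9
Binding: C2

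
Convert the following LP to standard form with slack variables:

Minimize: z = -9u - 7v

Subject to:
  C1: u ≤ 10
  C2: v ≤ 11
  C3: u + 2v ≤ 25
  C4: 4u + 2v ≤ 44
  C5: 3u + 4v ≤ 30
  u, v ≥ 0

min z = -9u - 7v

s.t.
  u + s1 = 10
  v + s2 = 11
  u + 2v + s3 = 25
  4u + 2v + s4 = 44
  3u + 4v + s5 = 30
  u, v, s1, s2, s3, s4, s5 ≥ 0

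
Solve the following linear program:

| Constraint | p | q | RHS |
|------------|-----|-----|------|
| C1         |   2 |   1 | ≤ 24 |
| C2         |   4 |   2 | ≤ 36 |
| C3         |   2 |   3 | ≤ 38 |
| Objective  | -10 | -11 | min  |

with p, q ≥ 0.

Evaluate the objective at each vertex of the feasible region:
  z(0, 0) = 0
  z(9, 0) = -90
  z(4, 10) = -150  ←
  z(0, 12.67) = -139.3
The minimum is at p = 4, q = 10.

p = 4, q = 10, z = -150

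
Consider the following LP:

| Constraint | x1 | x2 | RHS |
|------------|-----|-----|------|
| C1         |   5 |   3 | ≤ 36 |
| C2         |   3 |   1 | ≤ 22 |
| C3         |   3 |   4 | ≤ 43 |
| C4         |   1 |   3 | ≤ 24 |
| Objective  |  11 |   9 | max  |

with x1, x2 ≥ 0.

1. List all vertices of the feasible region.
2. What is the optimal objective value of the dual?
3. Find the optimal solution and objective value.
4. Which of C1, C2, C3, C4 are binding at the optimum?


1. (0, 0), (7.2, 0), (3, 7), (0, 8)
2. 96
3. x1 = 3, x2 = 7, z = 96
4. C1, C4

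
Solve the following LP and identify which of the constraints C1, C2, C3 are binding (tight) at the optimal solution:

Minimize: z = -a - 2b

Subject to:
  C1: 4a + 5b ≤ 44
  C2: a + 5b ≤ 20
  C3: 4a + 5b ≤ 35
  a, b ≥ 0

At a = 5, b = 3, compute slack b - a·x for each constraint:
  C1: 44 − 35 = 9  (slack)
  C2: 20 − 20 = 0  (binding)
  C3: 35 − 35 = 0  (binding)

Optimal: a = 5, b = 3
Binding: C2, C3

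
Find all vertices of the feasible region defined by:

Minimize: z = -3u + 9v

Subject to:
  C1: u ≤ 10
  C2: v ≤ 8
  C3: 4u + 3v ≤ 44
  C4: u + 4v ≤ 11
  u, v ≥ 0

(0, 0), (10, 0), (10, 0.25), (0, 2.75)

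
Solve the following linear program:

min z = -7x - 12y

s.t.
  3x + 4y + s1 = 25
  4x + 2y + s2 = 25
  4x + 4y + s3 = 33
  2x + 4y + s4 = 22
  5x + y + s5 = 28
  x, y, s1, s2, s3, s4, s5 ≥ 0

Evaluate the objective at each vertex of the feasible region:
  z(0, 0) = 0
  z(5.6, 0) = -39.2
  z(5.167, 2.167) = -62.17
  z(5, 2.5) = -65
  z(3, 4) = -69  ←
  z(0, 5.5) = -66
The minimum is at x = 3, y = 4.

x = 3, y = 4, z = -69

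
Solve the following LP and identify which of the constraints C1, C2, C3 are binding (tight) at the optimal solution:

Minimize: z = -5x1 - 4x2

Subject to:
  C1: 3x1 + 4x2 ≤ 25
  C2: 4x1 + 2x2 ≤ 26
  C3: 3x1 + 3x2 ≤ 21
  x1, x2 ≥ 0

At x1 = 6, x2 = 1, compute slack b - a·x for each constraint:
  C1: 25 − 22 = 3  (slack)
  C2: 26 − 26 = 0  (binding)
  C3: 21 − 21 = 0  (binding)

Optimal: x1 = 6, x2 = 1
Binding: C2, C3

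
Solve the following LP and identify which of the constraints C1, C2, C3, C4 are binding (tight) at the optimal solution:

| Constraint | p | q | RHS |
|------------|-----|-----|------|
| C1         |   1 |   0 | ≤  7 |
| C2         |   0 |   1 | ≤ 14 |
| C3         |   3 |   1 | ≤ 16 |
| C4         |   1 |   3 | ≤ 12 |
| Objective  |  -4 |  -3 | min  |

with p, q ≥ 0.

At p = 4.5, q = 2.5, compute slack b - a·x for each constraint:
  C1: 7 − 4.5 = 2.5  (slack)
  C2: 14 − 2.5 = 11.5  (slack)
  C3: 16 − 16 = 0  (binding)
  C4: 12 − 12 = 0  (binding)

Optimal: p = 4.5, q = 2.5
Binding: C3, C4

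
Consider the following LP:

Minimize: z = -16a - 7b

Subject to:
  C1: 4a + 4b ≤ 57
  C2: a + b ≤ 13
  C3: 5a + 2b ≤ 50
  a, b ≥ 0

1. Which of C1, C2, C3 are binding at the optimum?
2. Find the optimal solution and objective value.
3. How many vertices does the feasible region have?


1. C2, C3
2. a = 8, b = 5, z = -163
3. 4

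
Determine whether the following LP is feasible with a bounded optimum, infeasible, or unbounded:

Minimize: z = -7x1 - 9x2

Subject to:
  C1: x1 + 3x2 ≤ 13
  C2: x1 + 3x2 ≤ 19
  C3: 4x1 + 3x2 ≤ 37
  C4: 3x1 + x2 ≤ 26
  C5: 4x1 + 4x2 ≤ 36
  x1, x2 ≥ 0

Feasible with a bounded optimal solution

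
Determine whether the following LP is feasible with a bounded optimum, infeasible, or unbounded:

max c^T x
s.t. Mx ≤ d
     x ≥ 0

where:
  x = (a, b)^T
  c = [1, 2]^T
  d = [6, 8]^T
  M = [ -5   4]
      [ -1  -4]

Unbounded (objective can increase without bound)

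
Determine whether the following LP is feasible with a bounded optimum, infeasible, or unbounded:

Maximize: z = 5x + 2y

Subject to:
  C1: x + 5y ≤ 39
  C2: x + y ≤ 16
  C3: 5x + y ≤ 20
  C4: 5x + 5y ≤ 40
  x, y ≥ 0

Feasible with a bounded optimal solution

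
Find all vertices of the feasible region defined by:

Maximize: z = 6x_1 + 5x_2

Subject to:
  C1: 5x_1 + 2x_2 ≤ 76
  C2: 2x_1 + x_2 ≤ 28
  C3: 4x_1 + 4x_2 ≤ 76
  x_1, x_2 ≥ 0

(0, 0), (14, 0), (9, 10), (0, 19)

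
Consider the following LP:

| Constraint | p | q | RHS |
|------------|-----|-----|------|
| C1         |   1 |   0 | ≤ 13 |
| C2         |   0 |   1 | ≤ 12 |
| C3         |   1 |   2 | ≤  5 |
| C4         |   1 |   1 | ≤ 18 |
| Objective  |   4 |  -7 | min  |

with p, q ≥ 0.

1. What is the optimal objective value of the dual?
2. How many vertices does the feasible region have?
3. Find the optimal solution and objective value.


1. -17.5
2. 3
3. p = 0, q = 2.5, z = -17.5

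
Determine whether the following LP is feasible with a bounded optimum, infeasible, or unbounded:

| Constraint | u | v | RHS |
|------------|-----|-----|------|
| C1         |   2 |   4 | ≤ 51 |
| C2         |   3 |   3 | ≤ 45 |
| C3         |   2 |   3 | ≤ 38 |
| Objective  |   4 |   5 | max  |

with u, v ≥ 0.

Feasible with a bounded optimal solution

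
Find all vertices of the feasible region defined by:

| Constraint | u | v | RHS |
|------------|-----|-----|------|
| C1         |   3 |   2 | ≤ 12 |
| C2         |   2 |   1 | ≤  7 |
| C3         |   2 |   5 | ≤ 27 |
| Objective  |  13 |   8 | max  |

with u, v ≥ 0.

(0, 0), (3.5, 0), (2, 3), (0.5455, 5.182), (0, 5.4)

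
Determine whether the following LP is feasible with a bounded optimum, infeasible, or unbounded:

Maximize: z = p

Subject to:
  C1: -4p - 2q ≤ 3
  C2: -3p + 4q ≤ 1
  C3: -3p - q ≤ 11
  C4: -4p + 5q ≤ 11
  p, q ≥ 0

Unbounded (objective can increase without bound)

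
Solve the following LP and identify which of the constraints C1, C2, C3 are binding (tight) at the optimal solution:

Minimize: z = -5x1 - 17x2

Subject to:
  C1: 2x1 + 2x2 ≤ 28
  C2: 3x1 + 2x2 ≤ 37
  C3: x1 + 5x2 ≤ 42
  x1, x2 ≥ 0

At x1 = 7, x2 = 7, compute slack b - a·x for each constraint:
  C1: 28 − 28 = 0  (binding)
  C2: 37 − 35 = 2  (slack)
  C3: 42 − 42 = 0  (binding)

Optimal: x1 = 7, x2 = 7
Binding: C1, C3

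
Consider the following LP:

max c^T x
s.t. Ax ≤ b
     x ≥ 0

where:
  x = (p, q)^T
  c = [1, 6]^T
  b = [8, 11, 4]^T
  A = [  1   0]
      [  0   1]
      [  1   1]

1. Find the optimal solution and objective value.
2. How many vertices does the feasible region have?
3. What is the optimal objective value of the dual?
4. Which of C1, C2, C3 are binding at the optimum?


1. p = 0, q = 4, z = 24
2. 3
3. 24
4. C3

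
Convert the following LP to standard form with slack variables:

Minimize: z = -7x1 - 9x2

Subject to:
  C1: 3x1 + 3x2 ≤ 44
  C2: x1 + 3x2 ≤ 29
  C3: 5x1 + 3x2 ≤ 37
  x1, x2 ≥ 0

min z = -7x1 - 9x2

s.t.
  3x1 + 3x2 + s1 = 44
  x1 + 3x2 + s2 = 29
  5x1 + 3x2 + s3 = 37
  x1, x2, s1, s2, s3 ≥ 0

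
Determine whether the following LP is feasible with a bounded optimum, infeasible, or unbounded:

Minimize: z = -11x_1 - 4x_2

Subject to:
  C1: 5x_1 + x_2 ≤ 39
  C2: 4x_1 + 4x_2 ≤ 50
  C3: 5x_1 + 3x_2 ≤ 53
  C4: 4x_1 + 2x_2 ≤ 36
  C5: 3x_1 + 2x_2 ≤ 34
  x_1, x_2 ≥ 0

Feasible with a bounded optimal solution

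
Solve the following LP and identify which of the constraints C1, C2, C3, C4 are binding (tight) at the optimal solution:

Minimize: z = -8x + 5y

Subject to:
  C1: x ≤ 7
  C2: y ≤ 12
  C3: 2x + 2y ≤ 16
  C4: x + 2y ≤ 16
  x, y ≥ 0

At x = 7, y = 0, compute slack b - a·x for each constraint:
  C1: 7 − 7 = 0  (binding)
  C2: 12 − 0 = 12  (slack)
  C3: 16 − 14 = 2  (slack)
  C4: 16 − 7 = 9  (slack)

Optimal: x = 7, y = 0
Binding: C1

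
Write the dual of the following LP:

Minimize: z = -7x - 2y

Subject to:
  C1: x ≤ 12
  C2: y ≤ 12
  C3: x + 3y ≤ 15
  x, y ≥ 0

Primal min cᵀx s.t. Ax ≤ b, x ≥ 0  →  Dual max −bᵀy s.t. Aᵀy ≥ −c, y ≥ 0.

Maximize: z = -12y1 - 12y2 - 15y3

Subject to:
  y1 + y3 ≥ 7
  y2 + 3y3 ≥ 2
  y1, y2, y3 ≥ 0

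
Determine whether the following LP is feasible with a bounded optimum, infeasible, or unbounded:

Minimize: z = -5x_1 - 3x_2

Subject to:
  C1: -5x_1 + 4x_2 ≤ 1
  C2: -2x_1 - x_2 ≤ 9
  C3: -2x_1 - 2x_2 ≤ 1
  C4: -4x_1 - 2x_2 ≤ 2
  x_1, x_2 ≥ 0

Unbounded (objective can decrease without bound)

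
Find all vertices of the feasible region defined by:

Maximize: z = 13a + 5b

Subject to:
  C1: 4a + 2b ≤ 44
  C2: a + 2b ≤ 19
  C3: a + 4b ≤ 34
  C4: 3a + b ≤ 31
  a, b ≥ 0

(0, 0), (10.33, 0), (9, 4), (8.333, 5.333), (4, 7.5), (0, 8.5)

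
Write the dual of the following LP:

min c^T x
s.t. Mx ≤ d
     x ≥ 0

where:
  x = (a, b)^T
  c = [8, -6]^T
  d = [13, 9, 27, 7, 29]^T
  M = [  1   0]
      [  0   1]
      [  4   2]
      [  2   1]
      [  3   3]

Primal min cᵀx s.t. Ax ≤ b, x ≥ 0  →  Dual max −bᵀy s.t. Aᵀy ≥ −c, y ≥ 0.

Maximize: z = -13y1 - 9y2 - 27y3 - 7y4 - 29y5

Subject to:
  y1 + 4y3 + 2y4 + 3y5 ≥ -8
  y2 + 2y3 + y4 + 3y5 ≥ 6
  y1, y2, y3, y4, y5 ≥ 0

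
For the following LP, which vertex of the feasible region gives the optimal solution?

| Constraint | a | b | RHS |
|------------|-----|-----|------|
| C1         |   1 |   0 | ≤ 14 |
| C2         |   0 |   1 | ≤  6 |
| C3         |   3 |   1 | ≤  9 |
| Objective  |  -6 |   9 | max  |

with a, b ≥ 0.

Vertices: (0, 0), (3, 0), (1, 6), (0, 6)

Evaluate the objective at each vertex of the feasible region:
  z(0, 0) = 0
  z(3, 0) = -18
  z(1, 6) = 48
  z(0, 6) = 54  ←
The maximum is at a = 0, b = 6.

(0, 6)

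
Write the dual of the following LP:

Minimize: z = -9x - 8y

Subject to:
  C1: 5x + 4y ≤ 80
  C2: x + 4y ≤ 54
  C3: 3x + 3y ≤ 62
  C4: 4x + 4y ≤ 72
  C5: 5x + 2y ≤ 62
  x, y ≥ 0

Primal min cᵀx s.t. Ax ≤ b, x ≥ 0  →  Dual max −bᵀy s.t. Aᵀy ≥ −c, y ≥ 0.

Maximize: z = -80y1 - 54y2 - 62y3 - 72y4 - 62y5

Subject to:
  5y1 + y2 + 3y3 + 4y4 + 5y5 ≥ 9
  4y1 + 4y2 + 3y3 + 4y4 + 2y5 ≥ 8
  y1, y2, y3, y4, y5 ≥ 0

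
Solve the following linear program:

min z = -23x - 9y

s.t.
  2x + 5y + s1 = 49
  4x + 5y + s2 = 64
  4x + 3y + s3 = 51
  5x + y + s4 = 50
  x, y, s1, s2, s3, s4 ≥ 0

Evaluate the objective at each vertex of the feasible region:
  z(0, 0) = 0
  z(10, 0) = -230
  z(9, 5) = -252  ←
  z(7.875, 6.5) = -239.6
  z(7.5, 6.8) = -233.7
  z(0, 9.8) = -88.2
The minimum is at x = 9, y = 5.

x = 9, y = 5, z = -252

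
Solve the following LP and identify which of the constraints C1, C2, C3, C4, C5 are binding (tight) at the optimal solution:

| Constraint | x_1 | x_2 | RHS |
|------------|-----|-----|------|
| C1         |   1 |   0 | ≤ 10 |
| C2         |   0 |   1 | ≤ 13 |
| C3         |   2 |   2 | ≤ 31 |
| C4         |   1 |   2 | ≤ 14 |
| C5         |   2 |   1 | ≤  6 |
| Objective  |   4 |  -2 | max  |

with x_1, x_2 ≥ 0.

At x_1 = 3, x_2 = 0, compute slack b - a·x for each constraint:
  C1: 10 − 3 = 7  (slack)
  C2: 13 − 0 = 13  (slack)
  C3: 31 − 6 = 25  (slack)
  C4: 14 − 3 = 11  (slack)
  C5: 6 − 6 = 0  (binding)

Optimal: x_1 = 3, x_2 = 0
Binding: C5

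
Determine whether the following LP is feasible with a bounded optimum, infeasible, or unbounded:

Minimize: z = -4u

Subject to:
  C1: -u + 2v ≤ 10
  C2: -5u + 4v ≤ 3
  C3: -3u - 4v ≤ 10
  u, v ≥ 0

Unbounded (objective can decrease without bound)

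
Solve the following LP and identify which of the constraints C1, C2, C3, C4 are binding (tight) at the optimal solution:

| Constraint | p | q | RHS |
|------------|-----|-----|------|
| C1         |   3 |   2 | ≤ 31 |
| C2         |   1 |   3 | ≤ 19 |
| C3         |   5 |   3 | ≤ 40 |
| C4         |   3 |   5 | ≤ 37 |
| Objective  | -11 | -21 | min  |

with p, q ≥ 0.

At p = 4, q = 5, compute slack b - a·x for each constraint:
  C1: 31 − 22 = 9  (slack)
  C2: 19 − 19 = 0  (binding)
  C3: 40 − 35 = 5  (slack)
  C4: 37 − 37 = 0  (binding)

Optimal: p = 4, q = 5
Binding: C2, C4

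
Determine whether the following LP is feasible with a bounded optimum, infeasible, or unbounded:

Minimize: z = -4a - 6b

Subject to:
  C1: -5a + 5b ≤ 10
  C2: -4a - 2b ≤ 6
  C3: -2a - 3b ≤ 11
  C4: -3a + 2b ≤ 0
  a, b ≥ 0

Unbounded (objective can decrease without bound)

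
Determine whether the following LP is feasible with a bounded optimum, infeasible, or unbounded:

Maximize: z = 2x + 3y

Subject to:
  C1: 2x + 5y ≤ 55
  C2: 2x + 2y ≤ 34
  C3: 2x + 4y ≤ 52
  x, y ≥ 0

Feasible with a bounded optimal solution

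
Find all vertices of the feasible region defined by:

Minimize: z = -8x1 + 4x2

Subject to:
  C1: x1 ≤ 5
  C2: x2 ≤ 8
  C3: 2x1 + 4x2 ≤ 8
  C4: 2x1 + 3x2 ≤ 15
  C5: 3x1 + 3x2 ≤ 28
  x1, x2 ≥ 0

(0, 0), (4, 0), (0, 2)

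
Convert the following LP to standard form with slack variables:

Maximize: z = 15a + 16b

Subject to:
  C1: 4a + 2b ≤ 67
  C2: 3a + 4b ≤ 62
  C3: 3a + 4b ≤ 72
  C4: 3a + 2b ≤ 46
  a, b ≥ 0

max z = 15a + 16b

s.t.
  4a + 2b + s1 = 67
  3a + 4b + s2 = 62
  3a + 4b + s3 = 72
  3a + 2b + s4 = 46
  a, b, s1, s2, s3, s4 ≥ 0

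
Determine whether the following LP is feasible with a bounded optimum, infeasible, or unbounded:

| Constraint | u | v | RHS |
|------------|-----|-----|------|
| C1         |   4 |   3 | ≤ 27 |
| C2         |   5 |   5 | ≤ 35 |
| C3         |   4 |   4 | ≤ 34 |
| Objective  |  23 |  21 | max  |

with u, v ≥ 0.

Feasible with a bounded optimal solution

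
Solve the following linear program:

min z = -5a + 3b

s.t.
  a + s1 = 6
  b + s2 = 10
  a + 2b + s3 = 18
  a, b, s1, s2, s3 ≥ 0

Evaluate the objective at each vertex of the feasible region:
  z(0, 0) = 0
  z(6, 0) = -30  ←
  z(6, 6) = -12
  z(0, 9) = 27
The minimum is at a = 6, b = 0.

a = 6, b = 0, z = -30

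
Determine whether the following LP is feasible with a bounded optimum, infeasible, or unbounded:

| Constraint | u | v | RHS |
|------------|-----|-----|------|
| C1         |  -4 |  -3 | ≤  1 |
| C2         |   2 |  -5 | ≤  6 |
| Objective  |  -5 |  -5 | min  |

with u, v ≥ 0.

Unbounded (objective can decrease without bound)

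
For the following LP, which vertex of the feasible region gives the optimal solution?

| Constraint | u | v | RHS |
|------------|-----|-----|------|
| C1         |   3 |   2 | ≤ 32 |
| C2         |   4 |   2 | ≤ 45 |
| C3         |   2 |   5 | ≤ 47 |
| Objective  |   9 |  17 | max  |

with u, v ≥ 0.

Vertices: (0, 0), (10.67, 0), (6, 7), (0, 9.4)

Evaluate the objective at each vertex of the feasible region:
  z(0, 0) = 0
  z(10.67, 0) = 96
  z(6, 7) = 173  ←
  z(0, 9.4) = 159.8
The maximum is at u = 6, v = 7.

(6, 7)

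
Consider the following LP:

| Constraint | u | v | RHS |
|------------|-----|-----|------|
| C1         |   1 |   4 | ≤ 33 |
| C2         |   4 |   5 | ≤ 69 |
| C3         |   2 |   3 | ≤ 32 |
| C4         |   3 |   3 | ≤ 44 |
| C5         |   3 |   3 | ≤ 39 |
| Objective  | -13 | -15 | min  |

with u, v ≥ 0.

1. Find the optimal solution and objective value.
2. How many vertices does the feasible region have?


1. u = 7, v = 6, z = -181
2. 5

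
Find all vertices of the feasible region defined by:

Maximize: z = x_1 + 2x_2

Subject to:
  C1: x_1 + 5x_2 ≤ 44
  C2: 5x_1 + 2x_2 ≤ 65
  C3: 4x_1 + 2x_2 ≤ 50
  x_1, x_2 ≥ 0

(0, 0), (12.5, 0), (9, 7), (0, 8.8)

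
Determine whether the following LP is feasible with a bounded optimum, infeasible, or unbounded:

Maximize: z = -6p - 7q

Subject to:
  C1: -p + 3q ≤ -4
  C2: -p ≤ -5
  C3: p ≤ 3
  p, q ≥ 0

Infeasible (no feasible solution exists)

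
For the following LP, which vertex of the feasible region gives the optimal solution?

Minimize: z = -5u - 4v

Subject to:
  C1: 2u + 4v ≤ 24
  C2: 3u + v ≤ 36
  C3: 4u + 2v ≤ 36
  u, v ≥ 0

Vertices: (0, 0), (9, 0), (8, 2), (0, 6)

Evaluate the objective at each vertex of the feasible region:
  z(0, 0) = 0
  z(9, 0) = -45
  z(8, 2) = -48  ←
  z(0, 6) = -24
The minimum is at u = 8, v = 2.

(8, 2)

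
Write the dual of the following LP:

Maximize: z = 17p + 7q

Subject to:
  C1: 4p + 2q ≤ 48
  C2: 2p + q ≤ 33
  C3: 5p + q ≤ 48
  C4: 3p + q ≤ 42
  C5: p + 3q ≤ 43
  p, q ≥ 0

Primal max cᵀx s.t. Ax ≤ b, x ≥ 0  →  Dual min bᵀy s.t. Aᵀy ≥ c, y ≥ 0.

Minimize: z = 48y1 + 33y2 + 48y3 + 42y4 + 43y5

Subject to:
  4y1 + 2y2 + 5y3 + 3y4 + y5 ≥ 17
  2y1 + y2 + y3 + y4 + 3y5 ≥ 7
  y1, y2, y3, y4, y5 ≥ 0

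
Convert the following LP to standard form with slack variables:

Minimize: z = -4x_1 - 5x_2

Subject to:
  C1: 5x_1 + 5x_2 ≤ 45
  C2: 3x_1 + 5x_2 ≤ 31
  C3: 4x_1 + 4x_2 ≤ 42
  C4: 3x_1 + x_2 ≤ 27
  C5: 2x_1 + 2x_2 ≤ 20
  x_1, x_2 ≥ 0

min z = -4x_1 - 5x_2

s.t.
  5x_1 + 5x_2 + s1 = 45
  3x_1 + 5x_2 + s2 = 31
  4x_1 + 4x_2 + s3 = 42
  3x_1 + x_2 + s4 = 27
  2x_1 + 2x_2 + s5 = 20
  x_1, x_2, s1, s2, s3, s4, s5 ≥ 0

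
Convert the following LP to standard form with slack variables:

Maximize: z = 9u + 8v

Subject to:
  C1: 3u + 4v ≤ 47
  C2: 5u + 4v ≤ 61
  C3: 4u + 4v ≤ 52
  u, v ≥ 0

max z = 9u + 8v

s.t.
  3u + 4v + s1 = 47
  5u + 4v + s2 = 61
  4u + 4v + s3 = 52
  u, v, s1, s2, s3 ≥ 0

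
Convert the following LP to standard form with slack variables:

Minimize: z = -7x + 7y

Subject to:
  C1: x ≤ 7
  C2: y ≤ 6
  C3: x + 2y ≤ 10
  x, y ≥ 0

min z = -7x + 7y

s.t.
  x + s1 = 7
  y + s2 = 6
  x + 2y + s3 = 10
  x, y, s1, s2, s3 ≥ 0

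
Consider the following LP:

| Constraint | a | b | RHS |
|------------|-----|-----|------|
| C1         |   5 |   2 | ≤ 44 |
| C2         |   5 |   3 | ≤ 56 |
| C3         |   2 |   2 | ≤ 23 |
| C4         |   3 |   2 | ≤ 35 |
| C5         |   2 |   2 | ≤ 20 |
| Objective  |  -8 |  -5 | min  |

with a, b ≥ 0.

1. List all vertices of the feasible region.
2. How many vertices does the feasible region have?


1. (0, 0), (8.8, 0), (8, 2), (0, 10)
2. 4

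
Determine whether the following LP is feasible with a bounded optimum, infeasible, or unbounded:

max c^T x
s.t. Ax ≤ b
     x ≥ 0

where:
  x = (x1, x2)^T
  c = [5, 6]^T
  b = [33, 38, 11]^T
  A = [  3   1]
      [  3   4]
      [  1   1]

Feasible with a bounded optimal solution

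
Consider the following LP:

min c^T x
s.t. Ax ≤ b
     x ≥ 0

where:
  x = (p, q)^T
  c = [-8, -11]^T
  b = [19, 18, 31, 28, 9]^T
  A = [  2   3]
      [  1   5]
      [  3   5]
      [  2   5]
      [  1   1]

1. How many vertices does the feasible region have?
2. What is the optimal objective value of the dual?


1. 5
2. -75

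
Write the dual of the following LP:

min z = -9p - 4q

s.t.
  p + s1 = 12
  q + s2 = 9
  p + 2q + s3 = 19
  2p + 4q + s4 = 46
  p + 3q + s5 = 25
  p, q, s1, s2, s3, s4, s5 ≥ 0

Primal min cᵀx s.t. Ax ≤ b, x ≥ 0  →  Dual max −bᵀy s.t. Aᵀy ≥ −c, y ≥ 0.

Maximize: z = -12y1 - 9y2 - 19y3 - 46y4 - 25y5

Subject to:
  y1 + y3 + 2y4 + y5 ≥ 9
  y2 + 2y3 + 4y4 + 3y5 ≥ 4
  y1, y2, y3, y4, y5 ≥ 0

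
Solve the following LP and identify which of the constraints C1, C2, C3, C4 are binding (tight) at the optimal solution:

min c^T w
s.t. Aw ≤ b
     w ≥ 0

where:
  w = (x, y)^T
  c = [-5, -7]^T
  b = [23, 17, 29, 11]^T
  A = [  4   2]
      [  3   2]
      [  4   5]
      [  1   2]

At x = 1, y = 5, compute slack b - a·x for each constraint:
  C1: 23 − 14 = 9  (slack)
  C2: 17 − 13 = 4  (slack)
  C3: 29 − 29 = 0  (binding)
  C4: 11 − 11 = 0  (binding)

Optimal: x = 1, y = 5
Binding: C3, C4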